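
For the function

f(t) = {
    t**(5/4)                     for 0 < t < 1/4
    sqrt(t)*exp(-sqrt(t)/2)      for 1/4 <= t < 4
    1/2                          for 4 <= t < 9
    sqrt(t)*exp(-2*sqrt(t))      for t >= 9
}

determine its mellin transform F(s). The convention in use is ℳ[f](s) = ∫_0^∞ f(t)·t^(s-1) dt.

(1296**s*(4*s + 5)/2 + 36**s*s*(4*s + 5)*uppergamma(2*s + 1, 6) + sqrt(2)*36**s*s/2 + 4*576**s*s*(4*s + 5)*uppergamma(2*s + 1, 1/4) - 4*576**s*s*(4*s + 5)*uppergamma(2*s + 1, 1) - 576**s*(4*s + 5)/2)/(144**s*s*(4*s + 5))
  Re(s) > -5/4

reversing the shared t-power: t**(3/4) on [0, 1/4); exp(-sqrt(t)/2) on [1/4, 4); 1/(2*sqrt(t)) on [4, 9); …
remove the power substitution first: t**(3/2) on [0, 1/2); exp(-t/2) on [1/2, 2); 1/(2*t) on [2, 3); …
the 4 pieces separated at 1/4, 4, 9 each add one integral
piece [0, 1/4): integrate t**(5/4) against the kernel
on [1/4, 4): add ∫ sqrt(t)*exp(-sqrt(t)/2)·t^(s-1) dt
[4, 9) adds the kernel integral of 1/2
for t in [9, ∞): the term is ∫ sqrt(t)*exp(-2*sqrt(t))·t^(s-1)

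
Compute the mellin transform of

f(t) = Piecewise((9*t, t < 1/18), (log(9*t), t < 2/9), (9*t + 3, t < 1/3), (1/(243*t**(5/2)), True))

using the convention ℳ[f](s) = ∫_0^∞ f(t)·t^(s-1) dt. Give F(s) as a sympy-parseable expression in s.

(-270*2**(2*s)*s**2*(2*s - 5) + 54*2**(2*s)*s*(s + 1)*(2*s - 5)*log(2) - 162*2**(2*s)*s*(2*s - 5) - 54*2**(2*s)*(s + 1)*(2*s - 5) - 4*sqrt(3)*6**s*s**2*(s + 1) + 324*6**s*s**2*(2*s - 5) + 162*6**s*s*(2*s - 5) + 27*s**2*(2*s - 5) + 54*s*(s + 1)*(2*s - 5)*log(2) + (2*s - 5)*(54*s + 54))/(54*18**s*s**2*(s + 1)*(2*s - 5))
  -1 < Re(s) < 5/2

remove the common scale on t first: 3*t on [0, 1/6); log(3*t) on [1/6, 2/3); 3*t + 3 on [2/3, 1); …
the common scale on t comes off first: t on [0, 1/2); log(t) on [1/2, 2); t + 3 on [2, 3); …
f breaks at 1/18, 2/9, 1/3 into 4 integrals to sum
over [0, 1/18), the kernel integral of 9*t enters the sum
on [1/18, 2/9): add ∫ log(9*t)·t^(s-1) dt
the [2/9, 1/3) slice contributes ∫ (9*t + 3)·t^(s-1) dt
on [1/3, ∞): add ∫ 1/(243*t**(5/2))·t^(s-1) dt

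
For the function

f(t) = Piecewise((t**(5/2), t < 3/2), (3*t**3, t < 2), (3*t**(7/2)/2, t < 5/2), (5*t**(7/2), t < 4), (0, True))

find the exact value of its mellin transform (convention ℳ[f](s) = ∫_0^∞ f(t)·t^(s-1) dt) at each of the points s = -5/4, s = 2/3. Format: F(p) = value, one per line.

F(-5/4) = -175*2**(3/4)*5**(1/4)/36 - 9*2**(1/4)*3**(3/4)/7 - 8*2**(1/4)/3 + 3*2**(3/4)*3**(1/4)/5 + 24*2**(3/4)/7 + 320*sqrt(2)/9
F(2/3) = -525*2**(5/6)*5**(1/6)/32 - 144*2**(1/6)/25 - 243*2**(1/3)*3**(2/3)/176 + 81*2**(5/6)*3**(1/6)/152 + 72*2**(2/3)/11 + 1536*2**(1/3)/5

breakpoints 3/2, 2, 5/2: one integral from each of the 4 segments
[0, 3/2) adds the kernel integral of t**(5/2)
segment [3/2, 2) carries 3*t**3; integrate it
∫ 3*t**(7/2)/2·t^(s-1) over [2, 5/2)
on [5/2, 4): add ∫ 5*t**(7/2)·t^(s-1) dt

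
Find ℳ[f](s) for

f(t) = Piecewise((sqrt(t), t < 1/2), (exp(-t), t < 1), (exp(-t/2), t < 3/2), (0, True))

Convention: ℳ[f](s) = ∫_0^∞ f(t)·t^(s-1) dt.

cuts at 1/2, 1: linearity sums the 3 kernel integrals
the [0, 1/2) slice contributes ∫ sqrt(t)·t^(s-1) dt
segment 1/2 to 1 holds exp(-t); add its integral
piece [1, 3/2): integrate exp(-t/2) against the kernel

(2**s*(2*s + 1)*uppergamma(s, 1/2) - 2**s*(2*s + 1)*uppergamma(s, 1) + 4**s*(2*s + 1)*uppergamma(s, 1/2) - 4**s*(2*s + 1)*uppergamma(s, 3/4) + sqrt(2))/(2**s*(2*s + 1))
  Re(s) > -1/2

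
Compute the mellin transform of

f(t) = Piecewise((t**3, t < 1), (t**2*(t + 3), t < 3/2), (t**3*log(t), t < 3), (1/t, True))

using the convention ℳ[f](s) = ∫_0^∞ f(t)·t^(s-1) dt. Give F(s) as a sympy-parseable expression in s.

2**(-s - 2)*(-162*2**(s + 2)*(s - 1)*(s + 2)*(2*s + (s + 2)**2 + 5) - 162*2**(s + 2)*(s - 1)*(2*s + (s + 2)**2 + 5) - 81*3**(s + 2)*(s - 1)*(s + 2)**2*(s + 3)*log(3) + 81*3**(s + 2)*(s - 1)*(s + 2)**2*(s + 3)*log(2) - 81*3**(s + 2)*(s - 1)*(s + 2)*(s + 3)*log(3) + 81*3**(s + 2)*(s - 1)*(s + 2)*(s + 3)*log(2) + 81*3**(s + 2)*(s - 1)*(s + 2)*(s + 3) + 243*3**(s + 2)*(s - 1)*(s + 2)*(2*s + (s + 2)**2 + 5) + 162*3**(s + 2)*(s - 1)*(2*s + (s + 2)**2 + 5) + 162*6**(s + 2)*(s - 1)*(s + 2)**2*(s + 3)*log(3) - 162*6**(s + 2)*(s - 1)*(s + 2)*(s + 3) + 162*6**(s + 2)*(s - 1)*(s + 2)*(s + 3)*log(3) - 2*6**(s + 2)*(s + 2)*(s + 3)*(2*s + (s + 2)**2 + 5))/(54*(s - 1)*(s + 2)*(s + 3)*(2*s + (s + 2)**2 + 5))
  -3 < Re(s) < 1

strip the shared t-power: t on [0, 1); t + 3 on [1, 3/2); t*log(t) on [3/2, 3); …
breakpoints 1, 3/2, 3: one integral from each of the 4 segments
[0, 1) adds the kernel integral of t**3
[1, 3/2) adds the kernel integral of t**2*(t + 3)
[3/2, 3) adds the kernel integral of t**3*log(t)
∫ 1/t·t^(s-1) over [3, ∞)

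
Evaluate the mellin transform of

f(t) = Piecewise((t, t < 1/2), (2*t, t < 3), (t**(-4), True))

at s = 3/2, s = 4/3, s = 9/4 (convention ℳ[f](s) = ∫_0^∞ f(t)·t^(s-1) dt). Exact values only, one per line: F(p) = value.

split f at 1/2, 3: ℳ[f](s) collects 3 kernel integrals
piece [0, 1/2): integrate t against the kernel
∫ 2*t·t^(s-1) over [1/2, 3)
[3, ∞) adds the kernel integral of t**(-4)

F(3/2) = sqrt(2)*(-27 + 1948*sqrt(6))/540
F(4/3) = 2**(2/3)*(-54 + 3895*6**(1/3))/1008
F(9/4) = 2**(3/4)*(-63 + 27320*6**(1/4))/3276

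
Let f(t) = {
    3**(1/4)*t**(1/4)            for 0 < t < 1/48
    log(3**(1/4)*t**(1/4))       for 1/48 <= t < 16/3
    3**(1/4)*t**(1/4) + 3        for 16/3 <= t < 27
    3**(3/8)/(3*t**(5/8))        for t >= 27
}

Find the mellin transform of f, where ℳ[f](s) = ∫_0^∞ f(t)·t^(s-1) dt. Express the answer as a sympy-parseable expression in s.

(-4320*2**(8*s)*s**2*(8*s - 5) + 216*2**(8*s)*s*(4*s + 1)*(8*s - 5)*log(2) - 648*2**(8*s)*s*(8*s - 5) - 54*2**(8*s)*(4*s + 1)*(8*s - 5) - 64*sqrt(3)*6**(4*s)*s**2*(4*s + 1) + 5184*6**(4*s)*s**2*(8*s - 5) + 648*6**(4*s)*s*(8*s - 5) + 432*s**2*(8*s - 5) + 216*s*(4*s + 1)*(8*s - 5)*log(2) + (8*s - 5)*(216*s + 54))/(216*2**(4*s)*3**s*s**2*(4*s + 1)*(8*s - 5))
  -1/4 < Re(s) < 5/8

remove the common scale on t first: t**(1/4) on [0, 1/16); log(t**(1/4)) on [1/16, 16); t**(1/4) + 3 on [16, 81); …
invert the power substitution to get sqrt(t) on [0, 1/4); log(sqrt(t)) on [1/4, 4); sqrt(t) + 3 on [4, 9); …
reversing the power substitution: t on [0, 1/2); log(t) on [1/2, 2); t + 3 on [2, 3); …
cuts at 1/48, 16/3, 27: linearity sums the 4 kernel integrals
for t in [0, 1/48): the term is ∫ 3**(1/4)*t**(1/4)·t^(s-1)
between 1/48 and 16/3 the integrand is log(3**(1/4)*t**(1/4))·t^(s-1)
segment 16/3 to 27 holds (3**(1/4)*t**(1/4) + 3); add its integral
∫ 3**(3/8)/(3*t**(5/8))·t^(s-1) over [27, ∞)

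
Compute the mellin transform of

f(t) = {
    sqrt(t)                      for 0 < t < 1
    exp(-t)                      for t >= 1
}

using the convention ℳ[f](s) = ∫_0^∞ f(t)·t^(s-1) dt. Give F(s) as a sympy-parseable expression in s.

breakpoints 1: one integral from each of the 2 segments
for t in [0, 1): the term is ∫ sqrt(t)·t^(s-1)
[1, ∞) adds the kernel integral of exp(-t)

((2*s + 1)*uppergamma(s, 1) + 2)/(2*s + 1)
  Re(s) > -1/2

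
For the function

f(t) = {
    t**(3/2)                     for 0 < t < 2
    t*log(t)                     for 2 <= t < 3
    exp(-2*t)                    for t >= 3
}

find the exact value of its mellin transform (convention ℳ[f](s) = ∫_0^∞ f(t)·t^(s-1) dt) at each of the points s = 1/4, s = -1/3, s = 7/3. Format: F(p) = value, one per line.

treat the 3 regions marked off by 2, 3 separately and sum
segment 0 to 2 holds t**(3/2); add its integral
[2, 3) adds the kernel integral of t*log(t)
on [3, ∞) integrate f = exp(-2*t) against the kernel

F(1/4) = -48*3**(1/4)/25 - 8*2**(1/4)*log(2)/5 + 2**(3/4)*uppergamma(1/4, 6)/2 + 32*2**(1/4)/25 + 8*2**(3/4)/7 + 12*3**(1/4)*log(3)/5
F(-1/3) = -9*3**(2/3)/4 + 2**(1/3)*uppergamma(-1/3, 6) + log(3**(3*3**(2/3)/2)/2**(3*2**(2/3)/2)) + 12*2**(1/6)/7 + 9*2**(2/3)/4
F(7/3) = -243*3**(1/3)/100 - 12*2**(1/3)*log(2)/5 + 2**(2/3)*uppergamma(7/3, 6)/8 + 18*2**(1/3)/25 + 48*2**(5/6)/23 + 81*3**(1/3)*log(3)/10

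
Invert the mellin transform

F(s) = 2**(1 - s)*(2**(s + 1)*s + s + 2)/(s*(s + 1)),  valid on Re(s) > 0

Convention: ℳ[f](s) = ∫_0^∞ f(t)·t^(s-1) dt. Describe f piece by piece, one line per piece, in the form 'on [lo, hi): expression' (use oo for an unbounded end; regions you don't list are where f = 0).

on [0, 1/2): 4
on [1/2, 1): 4*t

slice at 1/2, transform all 2 pieces, and sum them
over [0, 1/2), the kernel integral of 4 enters the sum
on [1/2, 1): add ∫ 4*t·t^(s-1) dt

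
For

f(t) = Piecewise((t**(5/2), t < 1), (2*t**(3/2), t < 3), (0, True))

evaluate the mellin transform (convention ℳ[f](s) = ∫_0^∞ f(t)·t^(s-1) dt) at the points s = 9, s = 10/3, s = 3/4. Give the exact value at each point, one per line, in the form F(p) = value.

strip the shared t-power: t**(3/2) on [0, 1); 2*sqrt(t) on [1, 3)
integrate the 2 segments split at 1, then add the results
on [0, 1) integrate f = t**(5/2) against the kernel
on [1, 3) integrate f = 2*t**(3/2) against the kernel

F(9) = -50/483 + 78732*sqrt(3)/7
F(10/3) = -246/1015 + 972*3**(5/6)/29
F(3/4) = -68/117 + 8*3**(1/4)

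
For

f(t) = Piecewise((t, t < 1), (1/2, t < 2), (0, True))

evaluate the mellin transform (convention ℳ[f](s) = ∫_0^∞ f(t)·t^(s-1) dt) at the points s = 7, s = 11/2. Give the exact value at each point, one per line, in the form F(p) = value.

F(7) = 515/56
F(11/2) = 9/143 + 32*sqrt(2)/11

along the cuts 1, ℳ[f](s) splits into 2 integrals
the [0, 1) slice contributes ∫ t·t^(s-1) dt
segment [1, 2) carries 1/2; integrate it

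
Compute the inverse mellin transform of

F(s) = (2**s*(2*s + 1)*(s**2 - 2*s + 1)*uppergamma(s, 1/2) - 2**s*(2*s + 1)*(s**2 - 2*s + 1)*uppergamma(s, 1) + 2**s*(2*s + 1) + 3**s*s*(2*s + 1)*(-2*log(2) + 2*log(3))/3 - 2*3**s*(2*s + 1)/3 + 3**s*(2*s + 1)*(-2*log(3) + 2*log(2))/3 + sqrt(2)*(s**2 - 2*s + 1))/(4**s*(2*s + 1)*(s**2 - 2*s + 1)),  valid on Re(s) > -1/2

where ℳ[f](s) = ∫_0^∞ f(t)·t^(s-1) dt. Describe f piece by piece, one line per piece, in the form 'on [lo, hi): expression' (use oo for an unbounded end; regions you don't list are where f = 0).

back out the common scale on t: sqrt(t) on [0, 1/2); exp(-t) on [1/2, 1); log(t)/t on [1, 3/2)
decompose at 1/4, 1/2; ℳ[f](s) sums the 3 pieces' integrals
segment [0, 1/4) carries sqrt(2)*sqrt(t); integrate it
segment 1/4 to 1/2 holds exp(-2*t); add its integral
over [1/2, 3/4), the kernel integral of log(2*t)/(2*t) enters the sum

on [0, 1/4): sqrt(2)*sqrt(t)
on [1/4, 1/2): exp(-2*t)
on [1/2, 3/4): log(2*t)/(2*t)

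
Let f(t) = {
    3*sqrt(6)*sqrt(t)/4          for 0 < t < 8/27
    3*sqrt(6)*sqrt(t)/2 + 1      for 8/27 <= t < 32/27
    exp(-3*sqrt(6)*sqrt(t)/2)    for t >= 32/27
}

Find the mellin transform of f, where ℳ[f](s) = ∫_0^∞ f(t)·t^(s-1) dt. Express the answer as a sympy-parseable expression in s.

(-16**s + 10*2**(6*s)*s - 4*2**(4*s)*s + 2*2**(2*s)*s*(2*s + 1)*uppergamma(2*s, 4) + 64**s)/(54**s*s*(2*s + 1))
  Re(s) > -1/2

remove the common scale on t first: 3*sqrt(t)/2 on [0, 4/9); 3*sqrt(t) + 1 on [4/9, 16/9); exp(-3*sqrt(t)) on [16/9, ∞)
back out the power substitution: 3*t/2 on [0, 2/3); 3*t + 1 on [2/3, 4/3); exp(-3*t) on [4/3, ∞)
the common scale on t comes off first: t on [0, 1); 2*t + 1 on [1, 2); exp(-2*t) on [2, ∞)
f breaks at 8/27, 32/27 into 3 integrals to sum
on [0, 8/27): add ∫ 3*sqrt(6)*sqrt(t)/4·t^(s-1) dt
segment [8/27, 32/27) carries (3*sqrt(6)*sqrt(t)/2 + 1); integrate it
for t in [32/27, ∞): the term is ∫ exp(-3*sqrt(6)*sqrt(t)/2)·t^(s-1)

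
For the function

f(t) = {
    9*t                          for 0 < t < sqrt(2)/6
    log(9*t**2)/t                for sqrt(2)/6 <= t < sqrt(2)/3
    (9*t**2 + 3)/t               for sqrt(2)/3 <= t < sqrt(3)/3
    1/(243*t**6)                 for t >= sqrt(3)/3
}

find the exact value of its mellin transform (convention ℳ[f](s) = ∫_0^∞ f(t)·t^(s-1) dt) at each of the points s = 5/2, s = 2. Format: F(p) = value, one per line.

F(5/2) = 2**(1/4)*sqrt(3)*(-436*sqrt(2) + 2*2**(3/4)*3**(1/4) + 65 + log(2**(42 + 84*sqrt(2))) + 180*6**(3/4))/1134
F(2) = sqrt(2)*(-330 + sqrt(2) + 108*log(2) + 144*sqrt(6))/216

invert the shared t-power to get 9*t**2 on [0, sqrt(2)/6); log(9*t**2) on [sqrt(2)/6, sqrt(2)/3); 9*t**2 + 3 on [sqrt(2)/3, sqrt(3)/3); …
back out the common scale on t: t**2 on [0, sqrt(2)/2); log(t**2) on [sqrt(2)/2, sqrt(2)); t**2 + 3 on [sqrt(2), sqrt(3)); …
undo the power substitution: t on [0, 1/2); log(t) on [1/2, 2); t + 3 on [2, 3); …
decompose at sqrt(2)/6, sqrt(2)/3, sqrt(3)/3; ℳ[f](s) sums the 4 pieces' integrals
on [0, sqrt(2)/6) integrate f = 9*t against the kernel
between sqrt(2)/6 and sqrt(2)/3 the integrand is log(9*t**2)/t·t^(s-1)
[sqrt(2)/3, sqrt(3)/3) adds the kernel integral of (9*t**2 + 3)/t
segment sqrt(3)/3 to ∞ holds 1/(243*t**6); add its integral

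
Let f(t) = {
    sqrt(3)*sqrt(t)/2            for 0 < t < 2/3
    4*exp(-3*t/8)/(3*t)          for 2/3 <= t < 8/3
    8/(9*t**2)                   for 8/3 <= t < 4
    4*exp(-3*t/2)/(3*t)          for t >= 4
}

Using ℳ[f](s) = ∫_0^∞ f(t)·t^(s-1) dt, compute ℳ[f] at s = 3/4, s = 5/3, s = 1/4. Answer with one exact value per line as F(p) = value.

F(3/4) = -2*6**(1/4)*uppergamma(-1/4, 1)/3 - 4*sqrt(2)/45 + 2*2**(3/4)*3**(1/4)*uppergamma(-1/4, 6)/3 + 2*6**(1/4)/5 + 2*6**(1/4)*uppergamma(-1/4, 1/4)/3
F(5/3) = -4*2**(1/3)/3 - 16*3**(1/3)*uppergamma(2/3, 1)/9 + 4*12**(1/3)*uppergamma(2/3, 6)/9 + 4*2**(1/6)*3**(1/3)/39 + 4*3**(1/3)/3 + 16*3**(1/3)*uppergamma(2/3, 1/4)/9
F(1/4) = -6**(3/4)*uppergamma(-3/4, 1)/6 - 2*sqrt(2)/63 + 2*2**(1/4)*3**(3/4)*uppergamma(-3/4, 6)/3 + 31*6**(3/4)/126 + 6**(3/4)*uppergamma(-3/4, 1/4)/6

back out the common scale on t: sqrt(6)*sqrt(t)/2 on [0, 1/3); 2*exp(-3*t/4)/(3*t) on [1/3, 4/3); 2/(9*t**2) on [4/3, 2); …
undo the common scale on t: sqrt(t) on [0, 1/2); exp(-t/2)/t on [1/2, 2); 1/(2*t**2) on [2, 3); …
undo the shared t-power: t**(3/2) on [0, 1/2); exp(-t/2) on [1/2, 2); 1/(2*t) on [2, 3); …
summing 4 kernel integrals split by 2/3, 8/3, 4 yields ℳ[f](s)
between 0 and 2/3 the integrand is sqrt(3)*sqrt(t)/2·t^(s-1)
for t in [2/3, 8/3): the term is ∫ 4*exp(-3*t/8)/(3*t)·t^(s-1)
on [8/3, 4): add ∫ 8/(9*t**2)·t^(s-1) dt
[4, ∞) adds the kernel integral of 4*exp(-3*t/2)/(3*t)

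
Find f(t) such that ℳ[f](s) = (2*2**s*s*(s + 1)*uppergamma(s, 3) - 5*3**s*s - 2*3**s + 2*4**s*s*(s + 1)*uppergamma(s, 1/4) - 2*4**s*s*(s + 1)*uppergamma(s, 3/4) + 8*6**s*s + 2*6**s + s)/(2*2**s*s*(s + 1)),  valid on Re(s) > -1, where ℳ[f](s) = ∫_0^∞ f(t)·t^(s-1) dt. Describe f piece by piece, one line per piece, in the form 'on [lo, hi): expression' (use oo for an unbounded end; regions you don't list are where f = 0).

split f at 1/2, 3/2, 3: ℳ[f](s) collects 4 kernel integrals
∫ over [0, 1/2) of t·t^(s-1) joins the sum
∫ exp(-t/2)·t^(s-1) over [1/2, 3/2)
[3/2, 3) adds the kernel integral of (t + 1)
∫ exp(-t)·t^(s-1) over [3, ∞)

on [0, 1/2): t
on [1/2, 3/2): exp(-t/2)
on [3/2, 3): t + 1
on [3, oo): exp(-t)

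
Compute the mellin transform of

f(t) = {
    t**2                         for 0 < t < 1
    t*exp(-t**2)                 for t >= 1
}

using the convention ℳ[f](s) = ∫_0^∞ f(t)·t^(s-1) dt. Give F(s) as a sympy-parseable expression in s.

((s + 2)*uppergamma(s/2 + 1/2, 1)/2 + 1)/(s + 2)
  Re(s) > -2

the power substitution comes off first: t on [0, 1); sqrt(t)*exp(-t) on [1, ∞)
the shared t-power comes off first: sqrt(t) on [0, 1); exp(-t) on [1, ∞)
cuts at 1: linearity sums the 2 kernel integrals
∫ t**2·t^(s-1) over [0, 1)
segment [1, ∞) carries t*exp(-t**2); integrate it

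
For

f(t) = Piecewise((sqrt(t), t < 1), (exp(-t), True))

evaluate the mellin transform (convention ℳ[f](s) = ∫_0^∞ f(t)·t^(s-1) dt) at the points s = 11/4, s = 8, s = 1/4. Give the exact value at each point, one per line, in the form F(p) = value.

slice at 1, transform all 2 pieces, and sum them
piece [0, 1): integrate sqrt(t) against the kernel
the [1, ∞) slice contributes ∫ exp(-t)·t^(s-1) dt

F(11/4) = 4/13 + uppergamma(11/4, 1)
F(8) = 2/17 + 13700*exp(-1)
F(1/4) = uppergamma(1/4, 1) + 4/3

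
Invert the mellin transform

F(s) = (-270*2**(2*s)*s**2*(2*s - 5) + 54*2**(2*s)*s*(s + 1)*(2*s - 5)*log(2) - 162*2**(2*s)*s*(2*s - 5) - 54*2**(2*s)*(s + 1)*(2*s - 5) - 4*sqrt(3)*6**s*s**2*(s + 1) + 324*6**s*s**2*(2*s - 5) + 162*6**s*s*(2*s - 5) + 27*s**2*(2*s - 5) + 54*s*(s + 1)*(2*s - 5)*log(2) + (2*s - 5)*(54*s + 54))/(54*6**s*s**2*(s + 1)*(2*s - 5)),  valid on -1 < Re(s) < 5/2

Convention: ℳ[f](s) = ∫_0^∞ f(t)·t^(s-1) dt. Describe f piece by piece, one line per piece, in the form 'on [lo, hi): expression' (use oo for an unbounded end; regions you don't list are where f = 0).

strip the common scale on t: t on [0, 1/2); log(t) on [1/2, 2); t + 3 on [2, 3); …
split f at 1/6, 2/3, 1: ℳ[f](s) collects 4 kernel integrals
[0, 1/6) adds the kernel integral of 3*t
on [1/6, 2/3) integrate f = log(3*t) against the kernel
between 2/3 and 1 the integrand is (3*t + 3)·t^(s-1)
∫ over [1, ∞) of sqrt(3)/(27*t**(5/2))·t^(s-1) joins the sum

on [0, 1/6): 3*t
on [1/6, 2/3): log(3*t)
on [2/3, 1): 3*t + 3
on [1, oo): sqrt(3)/(27*t**(5/2))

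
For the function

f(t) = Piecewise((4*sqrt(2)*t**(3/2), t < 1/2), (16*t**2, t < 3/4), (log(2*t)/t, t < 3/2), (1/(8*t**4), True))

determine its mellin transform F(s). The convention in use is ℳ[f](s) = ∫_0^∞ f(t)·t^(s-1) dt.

peel off the shared t-power: 4*sqrt(2)*t**(5/2) on [0, 1/2); 16*t**3 on [1/2, 3/4); log(2*t) on [3/4, 3/2); …
remove the common scale on t first: t**(5/2) on [0, 1); 2*t**3 on [1, 3/2); log(t) on [3/2, 3); …
invert the shared t-power to get t**(3/2) on [0, 1); 2*t**2 on [1, 3/2); log(t)/t on [3/2, 3); …
breakpoints 1/2, 3/4, 3/2: one integral from each of the 4 segments
over [0, 1/2), the kernel integral of 4*sqrt(2)*t**(3/2) enters the sum
for t in [1/2, 3/4): the term is ∫ 16*t**2·t^(s-1)
∫ log(2*t)/t·t^(s-1) over [3/4, 3/2)
[3/2, ∞) adds the kernel integral of 1/(8*t**4)

2**(1 - s)*(324*2**s*(s - 4)*(s + 2)*(s**2 - 2*s + 1) - 324*2**s*(s - 4)*(2*s + 3)*(s**2 - 2*s + 1) - 108*3**s*s*(s - 4)*(s + 2)*(2*s + 3)*log(3) + 108*3**s*s*(s - 4)*(s + 2)*(2*s + 3)*log(2) - 108*3**s*(s - 4)*(s + 2)*(2*s + 3)*log(2) + 108*3**s*(s - 4)*(s + 2)*(2*s + 3) + 108*3**s*(s - 4)*(s + 2)*(2*s + 3)*log(3) + 729*3**s*(s - 4)*(2*s + 3)*(s**2 - 2*s + 1) + 54*6**s*s*(s - 4)*(s + 2)*(2*s + 3)*log(3) - 54*6**s*(s - 4)*(s + 2)*(2*s + 3)*log(3) - 54*6**s*(s - 4)*(s + 2)*(2*s + 3) - 2*6**s*(s + 2)*(2*s + 3)*(s**2 - 2*s + 1))/(162*2**s*(s - 4)*(s + 2)*(2*s + 3)*(s**2 - 2*s + 1))
  -3/2 < Re(s) < 4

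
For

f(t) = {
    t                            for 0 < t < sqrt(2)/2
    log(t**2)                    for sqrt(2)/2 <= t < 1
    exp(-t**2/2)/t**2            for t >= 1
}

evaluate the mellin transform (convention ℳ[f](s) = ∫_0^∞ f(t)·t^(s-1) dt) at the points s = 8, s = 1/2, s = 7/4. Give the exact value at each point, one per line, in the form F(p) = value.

strip the power substitution: sqrt(t) on [0, 1/2); log(t) on [1/2, 1); exp(-t/2)/t on [1, ∞)
strip the shared t-power: t**(3/2) on [0, 1/2); t*log(t) on [1/2, 1); exp(-t/2) on [1, ∞)
linearity at sqrt(2)/2, 1 turns ℳ[f](s) into 3 summed integrals
piece [0, sqrt(2)/2): integrate t against the kernel
[sqrt(2)/2, 1) adds the kernel integral of log(t**2)
for t in [1, ∞): the term is ∫ exp(-t**2/2)/t**2·t^(s-1)

F(8) = -15/512 + sqrt(2)/288 + log(2)/128 + 13*exp(-1/2)
F(1/2) = -8 + 2**(1/4)*uppergamma(-3/4, 1/2)/4 + 2**(1/4)/3 + 2**(3/4)*log(2) + 4*2**(3/4)
F(7/4) = 2**(1/8)*(-704*2**(7/8) + 196*sqrt(2) + 616*log(2) + 539*2**(3/4)*uppergamma(-1/8, 1/2) + 704)/2156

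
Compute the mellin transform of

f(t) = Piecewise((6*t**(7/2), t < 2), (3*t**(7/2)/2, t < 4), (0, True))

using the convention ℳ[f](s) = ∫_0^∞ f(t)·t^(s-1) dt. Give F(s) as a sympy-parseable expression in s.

breakpoints 2: one integral from each of the 2 segments
between 0 and 2 the integrand is 6*t**(7/2)·t^(s-1)
segment 2 to 4 holds 3*t**(7/2)/2; add its integral

24*(16*2**(2*s) + 3*2**(s + 1/2))/(2*s + 7)
  Re(s) > -7/2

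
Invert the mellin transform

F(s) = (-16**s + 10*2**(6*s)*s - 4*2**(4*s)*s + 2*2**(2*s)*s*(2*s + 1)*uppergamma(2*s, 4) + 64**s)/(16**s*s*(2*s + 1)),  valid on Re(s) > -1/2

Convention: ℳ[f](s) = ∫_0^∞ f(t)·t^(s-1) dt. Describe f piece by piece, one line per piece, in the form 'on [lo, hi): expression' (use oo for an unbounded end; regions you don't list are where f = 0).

on [0, 1): sqrt(t)
on [1, 4): 2*sqrt(t) + 1
on [4, oo): exp(-2*sqrt(t))

back out the power substitution: t on [0, 1); 2*t + 1 on [1, 2); exp(-2*t) on [2, ∞)
treat the 3 regions marked off by 1, 4 separately and sum
segment 0 to 1 holds sqrt(t); add its integral
between 1 and 4 the integrand is (2*sqrt(t) + 1)·t^(s-1)
piece [4, ∞): integrate exp(-2*sqrt(t)) against the kernel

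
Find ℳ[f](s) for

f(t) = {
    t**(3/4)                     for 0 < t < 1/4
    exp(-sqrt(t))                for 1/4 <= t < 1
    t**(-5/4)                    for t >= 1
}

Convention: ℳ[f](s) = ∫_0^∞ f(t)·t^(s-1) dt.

remove the power substitution first: t**(3/2) on [0, 1/2); exp(-t) on [1/2, 1); t**(-5/2) on [1, ∞)
linearity at 1/4, 1 turns ℳ[f](s) into 3 summed integrals
over [0, 1/4), the kernel integral of t**(3/4) enters the sum
[1/4, 1) adds the kernel integral of exp(-sqrt(t))
on [1, ∞) integrate f = t**(-5/4) against the kernel

(2*2**(2*s)*(4*s - 5)*(4*s + 3)*uppergamma(2*s, 1/2) - 2*2**(2*s)*(4*s - 5)*(4*s + 3)*uppergamma(2*s, 1) - 4*2**(2*s)*(4*s + 3) + sqrt(2)*(4*s - 5))/(4**s*(4*s - 5)*(4*s + 3))
  -3/4 < Re(s) < 5/4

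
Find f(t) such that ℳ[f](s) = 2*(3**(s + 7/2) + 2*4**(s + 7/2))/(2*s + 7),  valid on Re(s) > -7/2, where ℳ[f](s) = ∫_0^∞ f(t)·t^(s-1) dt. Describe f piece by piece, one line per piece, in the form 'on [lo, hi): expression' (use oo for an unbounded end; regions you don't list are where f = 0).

on [0, 3): 3*t**(7/2)
on [3, 4): 2*t**(7/2)

along the cuts 3, ℳ[f](s) splits into 2 integrals
for t in [0, 3): the term is ∫ 3*t**(7/2)·t^(s-1)
the [3, 4) slice contributes ∫ 2*t**(7/2)·t^(s-1) dt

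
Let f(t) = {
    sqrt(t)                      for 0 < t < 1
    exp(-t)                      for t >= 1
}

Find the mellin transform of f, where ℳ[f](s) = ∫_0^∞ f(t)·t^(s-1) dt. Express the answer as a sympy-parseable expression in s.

summing 2 kernel integrals split by 1 yields ℳ[f](s)
piece [0, 1): integrate sqrt(t) against the kernel
on [1, ∞): add ∫ exp(-t)·t^(s-1) dt

((2*s + 1)*uppergamma(s, 1) + 2)/(2*s + 1)
  Re(s) > -1/2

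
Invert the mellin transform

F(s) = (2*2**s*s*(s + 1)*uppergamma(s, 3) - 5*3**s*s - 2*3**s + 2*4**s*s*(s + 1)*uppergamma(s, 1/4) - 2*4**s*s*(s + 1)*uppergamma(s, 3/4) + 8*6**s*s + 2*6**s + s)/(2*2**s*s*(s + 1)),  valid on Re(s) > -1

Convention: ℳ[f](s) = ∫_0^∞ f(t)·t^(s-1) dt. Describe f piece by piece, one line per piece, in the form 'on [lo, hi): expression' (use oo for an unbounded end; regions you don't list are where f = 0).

decompose at 1/2, 3/2, 3; ℳ[f](s) sums the 4 pieces' integrals
∫ over [0, 1/2) of t·t^(s-1) joins the sum
on [1/2, 3/2) integrate f = exp(-t/2) against the kernel
on [3/2, 3) integrate f = (t + 1) against the kernel
between 3 and ∞ the integrand is exp(-t)·t^(s-1)

on [0, 1/2): t
on [1/2, 3/2): exp(-t/2)
on [3/2, 3): t + 1
on [3, oo): exp(-t)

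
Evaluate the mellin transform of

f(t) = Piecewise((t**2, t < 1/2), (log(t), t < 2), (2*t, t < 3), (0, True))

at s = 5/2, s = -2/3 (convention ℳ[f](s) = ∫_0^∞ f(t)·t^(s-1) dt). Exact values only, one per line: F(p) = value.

breakpoints 1/2, 2: one integral from each of the 3 segments
for t in [0, 1/2): the term is ∫ t**2·t^(s-1)
on [1/2, 2) integrate f = log(t) against the kernel
the [2, 3) slice contributes ∫ 2*t·t^(s-1) dt

F(5/2) = sqrt(2)*(-130649 + 41580*log(2) + 194400*sqrt(6))/25200
F(-2/3) = 3*2**(2/3)*(-19*2**(2/3) - log(2**(2*2**(2/3) + 8)) + 13 + 16*6**(1/3))/16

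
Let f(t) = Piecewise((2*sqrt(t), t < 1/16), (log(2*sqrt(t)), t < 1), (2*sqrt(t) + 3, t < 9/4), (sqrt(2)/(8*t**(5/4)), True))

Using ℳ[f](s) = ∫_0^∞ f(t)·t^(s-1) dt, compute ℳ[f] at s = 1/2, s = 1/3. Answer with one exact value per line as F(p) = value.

F(1/2) = 2*sqrt(3)/27 + 5*log(2)/2 + 33/8
F(1/3) = -159/10 + 2*2**(1/3)*3**(1/6)/33 + 51*2**(2/3)/40 + log(2**(3*2**(2/3)/4 + 3)) + 63*18**(1/3)/10

remove the power substitution first: 2*t on [0, 1/4); log(2*t) on [1/4, 1); 2*t + 3 on [1, 3/2); …
undo the common scale on t: t on [0, 1/2); log(t) on [1/2, 2); t + 3 on [2, 3); …
f breaks at 1/16, 1, 9/4 into 4 integrals to sum
for t in [0, 1/16): the term is ∫ 2*sqrt(t)·t^(s-1)
the [1/16, 1) slice contributes ∫ log(2*sqrt(t))·t^(s-1) dt
for t in [1, 9/4): the term is ∫ (2*sqrt(t) + 3)·t^(s-1)
segment 9/4 to ∞ holds sqrt(2)/(8*t**(5/4)); add its integral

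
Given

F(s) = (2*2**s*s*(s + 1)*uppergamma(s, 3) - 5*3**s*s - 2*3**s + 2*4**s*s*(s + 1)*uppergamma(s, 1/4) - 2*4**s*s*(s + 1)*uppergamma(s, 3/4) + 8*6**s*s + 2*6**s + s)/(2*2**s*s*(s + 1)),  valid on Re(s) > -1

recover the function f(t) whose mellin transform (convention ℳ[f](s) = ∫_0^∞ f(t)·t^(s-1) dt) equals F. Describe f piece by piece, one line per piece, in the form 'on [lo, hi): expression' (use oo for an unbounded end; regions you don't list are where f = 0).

on [0, 1/2): t
on [1/2, 3/2): exp(-t/2)
on [3/2, 3): t + 1
on [3, oo): exp(-t)

the 4 pieces separated at 1/2, 3/2, 3 each add one integral
∫ t·t^(s-1) over [0, 1/2)
for t in [1/2, 3/2): the term is ∫ exp(-t/2)·t^(s-1)
segment [3/2, 3) carries (t + 1); integrate it
between 3 and ∞ the integrand is exp(-t)·t^(s-1)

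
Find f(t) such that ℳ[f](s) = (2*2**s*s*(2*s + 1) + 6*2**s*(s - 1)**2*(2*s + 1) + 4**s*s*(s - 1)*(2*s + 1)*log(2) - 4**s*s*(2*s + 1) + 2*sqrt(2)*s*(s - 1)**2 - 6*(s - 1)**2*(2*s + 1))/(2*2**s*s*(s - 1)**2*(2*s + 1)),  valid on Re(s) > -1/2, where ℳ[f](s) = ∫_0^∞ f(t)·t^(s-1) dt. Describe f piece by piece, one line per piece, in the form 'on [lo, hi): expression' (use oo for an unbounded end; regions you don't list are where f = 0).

on [0, 1/2): sqrt(t)
on [1/2, 1): 3
on [1, 2): log(t)/t

invert the shared t-power to get t**(3/2) on [0, 1/2); 3*t on [1/2, 1); log(t) on [1, 2)
treat the 3 regions marked off by 1/2, 1 separately and sum
over [0, 1/2), the kernel integral of sqrt(t) enters the sum
on [1/2, 1) integrate f = 3 against the kernel
∫ over [1, 2) of log(t)/t·t^(s-1) joins the sum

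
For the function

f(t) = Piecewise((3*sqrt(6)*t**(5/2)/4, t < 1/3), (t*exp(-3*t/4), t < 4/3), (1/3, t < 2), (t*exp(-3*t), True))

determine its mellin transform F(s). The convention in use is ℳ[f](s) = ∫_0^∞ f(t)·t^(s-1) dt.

invert the shared t-power to get 3*sqrt(6)*t**(3/2)/4 on [0, 1/3); exp(-3*t/4) on [1/3, 4/3); 1/(3*t) on [4/3, 2); …
reversing the common scale on t: t**(3/2) on [0, 1/2); exp(-t/2) on [1/2, 2); 1/(2*t) on [2, 3); …
decompose at 1/3, 4/3, 2; ℳ[f](s) sums the 4 pieces' integrals
on [0, 1/3) integrate f = 3*sqrt(6)*t**(5/2)/4 against the kernel
between 1/3 and 4/3 the integrand is t*exp(-3*t/4)·t^(s-1)
∫ over [4/3, 2) of 1/3·t^(s-1) joins the sum
the [2, ∞) slice contributes ∫ t*exp(-3*t)·t^(s-1) dt

(8*24**s*s*(2*s + 5)*uppergamma(s + 1, 1/4) - 8*24**s*s*(2*s + 5)*uppergamma(s + 1, 1) - 2*24**s*(2*s + 5) + 2*36**s*(2*s + 5) + 2*6**s*s*(2*s + 5)*uppergamma(s + 1, 6) + sqrt(2)*6**s*s)/(6*18**s*s*(2*s + 5))
  Re(s) > -5/2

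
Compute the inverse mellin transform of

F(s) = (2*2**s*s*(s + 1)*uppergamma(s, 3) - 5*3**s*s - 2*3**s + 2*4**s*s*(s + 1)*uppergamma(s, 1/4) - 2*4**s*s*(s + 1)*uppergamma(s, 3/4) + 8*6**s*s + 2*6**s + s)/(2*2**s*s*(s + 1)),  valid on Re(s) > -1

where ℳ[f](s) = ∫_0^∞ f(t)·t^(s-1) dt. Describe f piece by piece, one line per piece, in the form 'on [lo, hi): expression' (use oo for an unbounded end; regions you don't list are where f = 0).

on [0, 1/2): t
on [1/2, 3/2): exp(-t/2)
on [3/2, 3): t + 1
on [3, oo): exp(-t)

treat the 4 regions marked off by 1/2, 3/2, 3 separately and sum
∫ over [0, 1/2) of t·t^(s-1) joins the sum
segment 1/2 to 3/2 holds exp(-t/2); add its integral
segment [3/2, 3) carries (t + 1); integrate it
between 3 and ∞ the integrand is exp(-t)·t^(s-1)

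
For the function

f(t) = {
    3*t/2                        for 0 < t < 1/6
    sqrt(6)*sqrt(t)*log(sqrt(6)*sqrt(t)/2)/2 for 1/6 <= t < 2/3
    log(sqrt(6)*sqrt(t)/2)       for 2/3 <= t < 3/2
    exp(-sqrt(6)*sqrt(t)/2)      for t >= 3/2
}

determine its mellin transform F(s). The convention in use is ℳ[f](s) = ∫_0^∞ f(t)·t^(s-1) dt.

(8*2**(2*s)*s**2*(s + 1)*(4*s**2 + 4*s + 1)*uppergamma(2*s, 3/2) - 8*2**(2*s)*s**2*(s + 1) + 2*2**(2*s)*(s + 1)*(4*s**2 + 4*s + 1) + 9**s*s*(s + 1)*(-4*log(2) + 4*log(3))*(4*s**2 + 4*s + 1) - 2*9**s*(s + 1)*(4*s**2 + 4*s + 1) + 8*s**3*(s + 1)*log(2) + 4*s**2*(s + 1)*log(2) + 4*s**2*(s + 1) + s**2*(4*s**2 + 4*s + 1))/(4*6**s*s**2*(s + 1)*(4*s**2 + 4*s + 1))
  Re(s) > -1

strip the common scale on t: 3*t on [0, 1/12); sqrt(3)*sqrt(t)*log(sqrt(3)*sqrt(t)) on [1/12, 1/3); log(sqrt(3)*sqrt(t)) on [1/3, 3/4); …
reversing the common scale on t: t on [0, 1/4); sqrt(t)*log(sqrt(t)) on [1/4, 1); log(sqrt(t)) on [1, 9/4); …
reversing the power substitution: t**2 on [0, 1/2); t*log(t) on [1/2, 1); log(t) on [1, 3/2); …
treat the 4 regions marked off by 1/6, 2/3, 3/2 separately and sum
between 0 and 1/6 the integrand is 3*t/2·t^(s-1)
between 1/6 and 2/3 the integrand is sqrt(6)*sqrt(t)*log(sqrt(6)*sqrt(t)/2)/2·t^(s-1)
segment 2/3 to 3/2 holds log(sqrt(6)*sqrt(t)/2); add its integral
on [3/2, ∞) integrate f = exp(-sqrt(6)*sqrt(t)/2) against the kernel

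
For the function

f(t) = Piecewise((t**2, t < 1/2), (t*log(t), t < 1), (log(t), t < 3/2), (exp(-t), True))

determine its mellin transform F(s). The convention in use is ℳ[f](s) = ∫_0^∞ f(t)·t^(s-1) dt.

(4*2**s*s**2*(s + 2)*(s**2 + 2*s + 1)*uppergamma(s, 3/2) - 4*2**s*s**2*(s + 2) + 4*2**s*(s + 2)*(s**2 + 2*s + 1) + 3**s*s*(s + 2)*(-4*log(2) + 4*log(3))*(s**2 + 2*s + 1) - 4*3**s*(s + 2)*(s**2 + 2*s + 1) + s**3*(s + 2)*log(4) + s**2*(s + 2)*log(4) + 2*s**2*(s + 2) + s**2*(s**2 + 2*s + 1))/(4*2**s*s**2*(s + 2)*(s**2 + 2*s + 1))
  Re(s) > -2

treat the 4 regions marked off by 1/2, 1, 3/2 separately and sum
on [0, 1/2): add ∫ t**2·t^(s-1) dt
∫ t*log(t)·t^(s-1) over [1/2, 1)
over [1, 3/2), the kernel integral of log(t) enters the sum
segment [3/2, ∞) carries exp(-t); integrate it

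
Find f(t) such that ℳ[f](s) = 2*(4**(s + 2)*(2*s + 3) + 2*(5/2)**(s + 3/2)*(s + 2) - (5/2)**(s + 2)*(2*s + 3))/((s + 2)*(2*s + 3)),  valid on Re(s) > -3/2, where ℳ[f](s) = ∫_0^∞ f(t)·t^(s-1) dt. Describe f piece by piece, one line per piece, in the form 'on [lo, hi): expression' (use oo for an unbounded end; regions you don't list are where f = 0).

split f at 5/2: ℳ[f](s) collects 2 kernel integrals
between 0 and 5/2 the integrand is 2*t**(3/2)·t^(s-1)
∫ 2*t**2·t^(s-1) over [5/2, 4)

on [0, 5/2): 2*t**(3/2)
on [5/2, 4): 2*t**2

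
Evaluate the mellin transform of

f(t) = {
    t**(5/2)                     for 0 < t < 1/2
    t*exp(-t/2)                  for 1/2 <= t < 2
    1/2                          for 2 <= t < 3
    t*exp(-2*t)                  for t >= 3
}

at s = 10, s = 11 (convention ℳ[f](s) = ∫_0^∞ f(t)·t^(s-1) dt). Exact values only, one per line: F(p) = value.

the shared t-power comes off first: t**(3/2) on [0, 1/2); exp(-t/2) on [1/2, 2); 1/(2*t) on [2, 3); …
f breaks at 1/2, 2, 3 into 4 integrals to sum
for t in [0, 1/2): the term is ∫ t**(5/2)·t^(s-1)
segment 1/2 to 2 holds t*exp(-t/2); add its integral
∫ 1/2·t^(s-1) over [2, 3)
[3, ∞) adds the kernel integral of t*exp(-2*t)

F(10) = -20201678848*exp(-1) + sqrt(2)/102400 + 5474871*exp(-6)/8 + 11605/4 + 4885809916361*exp(-1/4)/512
F(11) = -444436938752*exp(-1) + sqrt(2)/221184 + 175099/22 + 61640757*exp(-6)/16 + 214975636319885*exp(-1/4)/1024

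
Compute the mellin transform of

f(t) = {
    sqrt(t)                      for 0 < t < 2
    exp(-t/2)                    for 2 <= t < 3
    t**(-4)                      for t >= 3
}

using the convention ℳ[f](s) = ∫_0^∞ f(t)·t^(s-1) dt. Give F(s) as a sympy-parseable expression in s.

(2**s*(s - 4)*(2*s + 1)*uppergamma(s, 1) - 2**s*(s - 4)*(2*s + 1)*uppergamma(s, 3/2) + 2*2**(s + 1/2)*(s - 4) - 3**s*(2*s + 1)/81)/((s - 4)*(2*s + 1))
  -1/2 < Re(s) < 4

cuts at 2, 3: linearity sums the 3 kernel integrals
between 0 and 2 the integrand is sqrt(t)·t^(s-1)
on [2, 3): add ∫ exp(-t/2)·t^(s-1) dt
on [3, ∞) integrate f = t**(-4) against the kernel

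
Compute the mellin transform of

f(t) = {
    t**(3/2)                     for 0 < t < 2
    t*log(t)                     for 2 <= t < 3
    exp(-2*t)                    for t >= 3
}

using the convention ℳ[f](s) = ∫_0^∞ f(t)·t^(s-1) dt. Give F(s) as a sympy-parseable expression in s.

(-12**s*s*(2*s + 3)*log(4) - 12**s*(2*s + 3)*log(4) + 12**s*(4*s + 6) + 12**s*sqrt(2)*(4*s**2 + 8*s + 4) + 3*18**s*s*(2*s + 3)*log(3) + 18**s*(-6*s - 9) + 3*18**s*(2*s + 3)*log(3) + 3**s*(2*s + 3)*(s**2 + 2*s + 1)*uppergamma(s, 6))/(6**s*(2*s + 3)*(s**2 + 2*s + 1))
  Re(s) > -3/2

decompose at 2, 3; ℳ[f](s) sums the 3 pieces' integrals
on [0, 2): add ∫ t**(3/2)·t^(s-1) dt
between 2 and 3 the integrand is t*log(t)·t^(s-1)
∫ over [3, ∞) of exp(-2*t)·t^(s-1) joins the sum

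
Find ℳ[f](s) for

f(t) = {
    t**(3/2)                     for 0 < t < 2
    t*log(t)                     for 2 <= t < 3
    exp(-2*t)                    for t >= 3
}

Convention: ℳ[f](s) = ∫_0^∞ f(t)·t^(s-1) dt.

linearity at 2, 3 turns ℳ[f](s) into 3 summed integrals
for t in [0, 2): the term is ∫ t**(3/2)·t^(s-1)
on [2, 3): add ∫ t*log(t)·t^(s-1) dt
on [3, ∞): add ∫ exp(-2*t)·t^(s-1) dt

(-12**s*s*(2*s + 3)*log(4) - 12**s*(2*s + 3)*log(4) + 12**s*(4*s + 6) + 12**s*sqrt(2)*(4*s**2 + 8*s + 4) + 3*18**s*s*(2*s + 3)*log(3) + 18**s*(-6*s - 9) + 3*18**s*(2*s + 3)*log(3) + 3**s*(2*s + 3)*(s**2 + 2*s + 1)*uppergamma(s, 6))/(6**s*(2*s + 3)*(s**2 + 2*s + 1))
  Re(s) > -3/2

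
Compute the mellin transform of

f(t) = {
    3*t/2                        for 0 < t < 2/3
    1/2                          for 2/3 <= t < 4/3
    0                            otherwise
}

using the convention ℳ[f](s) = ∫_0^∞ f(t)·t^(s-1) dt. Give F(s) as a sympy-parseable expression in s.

remove the common scale on t first: t on [0, 1); 1/2 on [1, 2)
treat the 2 regions marked off by 2/3 separately and sum
for t in [0, 2/3): the term is ∫ 3*t/2·t^(s-1)
on [2/3, 4/3): add ∫ 1/2·t^(s-1) dt

(2**s*(s + 1) + s - 1)/(2*(3/2)**s*s*(s + 1))
  Re(s) > -1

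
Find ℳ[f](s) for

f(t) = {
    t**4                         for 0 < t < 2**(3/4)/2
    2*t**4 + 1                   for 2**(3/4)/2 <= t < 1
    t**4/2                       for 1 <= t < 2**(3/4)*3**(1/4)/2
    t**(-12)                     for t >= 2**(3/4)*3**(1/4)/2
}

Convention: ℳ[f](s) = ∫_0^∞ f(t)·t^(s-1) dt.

reversing the power substitution: t**2 on [0, sqrt(2)/2); 2*t**2 + 1 on [sqrt(2)/2, 1); t**2/2 on [1, sqrt(6)/2); …
peel off the power substitution: t on [0, 1/2); 2*t + 1 on [1/2, 1); t/2 on [1, 3/2); …
the 4 pieces separated at 2**(3/4)/2, 1, 2**(3/4)*3**(1/4)/2 each add one integral
[0, 2**(3/4)/2) adds the kernel integral of t**4
∫ over [2**(3/4)/2, 1) of (2*t**4 + 1)·t^(s-1) joins the sum
∫ t**4/2·t^(s-1) over [1, 2**(3/4)*3**(1/4)/2)
piece [2**(3/4)*3**(1/4)/2, ∞): integrate t**(-12) against the kernel

(2**(3/4)/2)**s*(270*2**(s/4)*s*(s - 12) + 432*2**(s/4)*(s - 12) + 81*3**(s/4)*s*(s - 12) - 32*3**(s/4)*s*(s + 4) - 162*s*(s - 12) - 432*s + 5184)/(108*s*(s - 12)*(s + 4))
  -4 < Re(s) < 12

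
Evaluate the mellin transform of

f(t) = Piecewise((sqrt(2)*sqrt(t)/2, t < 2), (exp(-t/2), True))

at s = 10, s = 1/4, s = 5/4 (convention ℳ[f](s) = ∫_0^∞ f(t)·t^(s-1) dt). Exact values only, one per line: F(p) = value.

reversing the common scale on t: sqrt(t) on [0, 1); exp(-t) on [1, ∞)
summing 2 kernel integrals split by 2 yields ℳ[f](s)
∫ over [0, 2) of sqrt(2)*sqrt(t)/2·t^(s-1) joins the sum
[2, ∞) adds the kernel integral of exp(-t/2)

F(10) = 2048/21 + 1010083840*exp(-1)
F(1/4) = 2**(1/4)*(uppergamma(1/4, 1) + 4/3)
F(5/4) = 2**(1/4)*(2*uppergamma(5/4, 1) + 8/7)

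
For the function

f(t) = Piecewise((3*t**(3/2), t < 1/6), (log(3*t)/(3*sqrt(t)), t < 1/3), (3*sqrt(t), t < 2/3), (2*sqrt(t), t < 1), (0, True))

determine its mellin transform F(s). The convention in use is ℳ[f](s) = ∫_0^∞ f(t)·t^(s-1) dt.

6**(-s - 1/2)*(-3*2**(s + 3/2)*(2*s + 3)*(8*s - (2*s + 1)**2) + 2**(s + 5/2)*(2*s + 1)*(2*s + 3) + 2**(2*s + 2)*(2*s + 3)*(8*s - (2*s + 1)**2) + 4*6**(s + 1/2)*(2*s + 3)*(8*s - (2*s + 1)**2) - 4*(2*s + 1)**2*(2*s + 3)*log(2) - 8*(2*s + 1)*(2*s + 3) + 8*(2*s + 1)*(2*s + 3)*log(2) + (2*s + 1)*(8*s - (2*s + 1)**2))/((2*s + 1)*(2*s + 3)*(8*s - (2*s + 1)**2))
  Re(s) > -3/2

back out the shared t-power: 3*t on [0, 1/6); log(3*t)/(3*t) on [1/6, 1/3); 3 on [1/3, 2/3); …
invert the common scale on t to get t on [0, 1/2); log(t)/t on [1/2, 1); 3 on [1, 2); …
slice at 1/6, 1/3, 2/3, transform all 4 pieces, and sum them
∫ over [0, 1/6) of 3*t**(3/2)·t^(s-1) joins the sum
∫ over [1/6, 1/3) of log(3*t)/(3*sqrt(t))·t^(s-1) joins the sum
over [1/3, 2/3), the kernel integral of 3*sqrt(t) enters the sum
piece [2/3, 1): integrate 2*sqrt(t) against the kernel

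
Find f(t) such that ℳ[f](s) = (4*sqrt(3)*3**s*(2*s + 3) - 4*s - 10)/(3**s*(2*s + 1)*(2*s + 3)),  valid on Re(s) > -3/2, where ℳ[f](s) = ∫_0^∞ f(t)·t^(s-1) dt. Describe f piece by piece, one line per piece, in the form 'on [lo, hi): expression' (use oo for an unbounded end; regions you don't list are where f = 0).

invert the common scale on t to get t**(3/2) on [0, 1); 2*sqrt(t) on [1, 3)
cuts at 1/3: linearity sums the 2 kernel integrals
on [0, 1/3) integrate f = 3*sqrt(3)*t**(3/2) against the kernel
over [1/3, 1), the kernel integral of 2*sqrt(3)*sqrt(t) enters the sum

on [0, 1/3): 3*sqrt(3)*t**(3/2)
on [1/3, 1): 2*sqrt(3)*sqrt(t)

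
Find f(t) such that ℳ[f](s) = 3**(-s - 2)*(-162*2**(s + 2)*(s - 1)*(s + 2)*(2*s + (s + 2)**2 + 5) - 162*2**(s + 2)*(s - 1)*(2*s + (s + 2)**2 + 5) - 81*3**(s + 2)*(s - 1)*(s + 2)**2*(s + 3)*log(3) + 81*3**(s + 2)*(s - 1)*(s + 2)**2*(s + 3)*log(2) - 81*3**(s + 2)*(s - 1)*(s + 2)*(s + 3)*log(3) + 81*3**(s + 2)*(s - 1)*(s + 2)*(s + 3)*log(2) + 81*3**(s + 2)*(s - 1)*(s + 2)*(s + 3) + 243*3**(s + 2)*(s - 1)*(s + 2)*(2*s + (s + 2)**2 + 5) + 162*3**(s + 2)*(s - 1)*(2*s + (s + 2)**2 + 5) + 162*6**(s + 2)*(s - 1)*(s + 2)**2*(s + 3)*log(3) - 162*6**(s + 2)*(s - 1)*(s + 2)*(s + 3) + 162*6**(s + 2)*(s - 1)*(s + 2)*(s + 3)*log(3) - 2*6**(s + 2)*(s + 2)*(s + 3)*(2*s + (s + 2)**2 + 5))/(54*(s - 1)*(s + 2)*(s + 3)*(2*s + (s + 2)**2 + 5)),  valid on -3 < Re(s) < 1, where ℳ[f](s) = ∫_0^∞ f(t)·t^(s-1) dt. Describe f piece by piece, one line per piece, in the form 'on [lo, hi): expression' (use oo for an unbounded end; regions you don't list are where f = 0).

back out the shared t-power: 3*t/2 on [0, 2/3); 3*t/2 + 3 on [2/3, 1); 3*t*log(3*t/2)/2 on [1, 2); …
invert the common scale on t to get t on [0, 1); t + 3 on [1, 3/2); t*log(t) on [3/2, 3); …
f breaks at 2/3, 1, 2 into 4 integrals to sum
the [0, 2/3) slice contributes ∫ 3*t**3/2·t^(s-1) dt
∫ over [2/3, 1) of t**2*(3*t/2 + 3)·t^(s-1) joins the sum
∫ 3*t**3*log(3*t/2)/2·t^(s-1) over [1, 2)
for t in [2, ∞): the term is ∫ 8/(27*t)·t^(s-1)

on [0, 2/3): 3*t**3/2
on [2/3, 1): t**2*(3*t/2 + 3)
on [1, 2): 3*t**3*log(3*t/2)/2
on [2, oo): 8/(27*t)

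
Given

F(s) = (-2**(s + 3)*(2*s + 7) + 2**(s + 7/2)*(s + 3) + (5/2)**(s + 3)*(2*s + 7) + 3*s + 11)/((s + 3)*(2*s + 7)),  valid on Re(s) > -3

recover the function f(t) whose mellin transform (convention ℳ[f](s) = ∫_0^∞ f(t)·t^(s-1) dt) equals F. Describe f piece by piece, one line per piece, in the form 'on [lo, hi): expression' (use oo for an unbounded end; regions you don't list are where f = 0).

treat the 3 regions marked off by 1, 2 separately and sum
∫ over [0, 1) of 2*t**3·t^(s-1) joins the sum
between 1 and 2 the integrand is t**(7/2)/2·t^(s-1)
segment [2, 5/2) carries t**3; integrate it

on [0, 1): 2*t**3
on [1, 2): t**(7/2)/2
on [2, 5/2): t**3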